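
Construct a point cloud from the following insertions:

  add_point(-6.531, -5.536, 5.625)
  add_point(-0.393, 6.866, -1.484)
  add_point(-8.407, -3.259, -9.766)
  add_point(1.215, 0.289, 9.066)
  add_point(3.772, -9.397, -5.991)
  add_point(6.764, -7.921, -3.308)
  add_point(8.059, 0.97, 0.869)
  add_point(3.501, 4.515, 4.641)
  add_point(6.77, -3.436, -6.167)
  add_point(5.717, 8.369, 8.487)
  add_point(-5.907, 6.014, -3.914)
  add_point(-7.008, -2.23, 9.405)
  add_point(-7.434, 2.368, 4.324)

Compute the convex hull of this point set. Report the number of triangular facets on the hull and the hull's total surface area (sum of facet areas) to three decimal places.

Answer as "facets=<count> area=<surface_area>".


Points on the hull: [0, 1, 2, 3, 4, 5, 6, 8, 9, 10, 11, 12] (12 of 13).

Triangle areas on the boundary:
  f1: (p8, p4, p2) → 47.2262
  f2: (p8, p10, p2) → 82.8951
  f3: (p0, p4, p2) → 100.2110
  f4: (p0, p11, p2) → 30.7144
  f5: (p5, p8, p6) → 22.3412
  f6: (p5, p8, p4) → 11.3737
  f7: (p5, p0, p4) → 34.1161
  f8: (p12, p9, p11) → 51.6396
  f9: (p12, p9, p10) → 68.6189
  f10: (p12, p11, p2) → 46.8175
  f11: (p12, p10, p2) → 51.1081
  f12: (p3, p9, p11) → 27.6055
  f13: (p3, p0, p11) → 21.6518
  f14: (p3, p5, p0) → 77.9952
  f15: (p3, p5, p6) → 52.1228
  f16: (p3, p9, p6) → 45.1331
  f17: (p1, p8, p10) → 39.5884
  f18: (p1, p9, p10) → 20.2706
  f19: (p1, p8, p6) → 44.3962
  f20: (p1, p9, p6) → 52.7841
Σ area = 928.610

Euler characteristic 12−30+20 = 2 ✓

facets=20 area=928.610


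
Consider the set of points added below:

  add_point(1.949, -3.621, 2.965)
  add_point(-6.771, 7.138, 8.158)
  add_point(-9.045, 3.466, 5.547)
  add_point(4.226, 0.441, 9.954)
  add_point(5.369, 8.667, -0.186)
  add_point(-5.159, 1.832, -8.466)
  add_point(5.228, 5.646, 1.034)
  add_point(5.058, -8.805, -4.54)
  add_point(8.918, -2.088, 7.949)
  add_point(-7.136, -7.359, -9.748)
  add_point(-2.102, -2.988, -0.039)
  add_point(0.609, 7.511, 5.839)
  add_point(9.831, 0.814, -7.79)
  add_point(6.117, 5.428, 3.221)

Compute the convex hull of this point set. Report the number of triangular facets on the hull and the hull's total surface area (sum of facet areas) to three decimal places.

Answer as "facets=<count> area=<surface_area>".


Points on the hull: [0, 1, 2, 3, 4, 5, 7, 8, 9, 11, 12, 13] (12 of 14).

Area of each hull facet:
  f1: (p7, p9, p12) → 73.5598
  f2: (p5, p9, p2) → 68.2601
  f3: (p5, p9, p12) → 70.5625
  f4: (p0, p9, p2) → 105.1664
  f5: (p0, p3, p2) → 54.9143
  f6: (p0, p7, p9) → 64.1900
  f7: (p8, p7, p12) → 79.6637
  f8: (p8, p13, p3) → 23.9659
  f9: (p8, p0, p3) → 22.9257
  f10: (p8, p0, p7) → 40.2312
  f11: (p1, p5, p2) → 32.8455
  f12: (p1, p3, p2) → 32.7068
  f13: (p4, p5, p12) → 81.6513
  f14: (p4, p8, p12) → 80.0439
  f15: (p4, p8, p13) → 6.2034
  f16: (p4, p1, p5) → 105.8431
  f17: (p11, p4, p13) → 15.3071
  f18: (p11, p4, p1) → 17.0523
  f19: (p11, p13, p3) → 26.2318
  f20: (p11, p1, p3) → 33.8670
Σ area = 1035.192

Euler: V−E+F = 12−30+20 = 2.

facets=20 area=1035.192


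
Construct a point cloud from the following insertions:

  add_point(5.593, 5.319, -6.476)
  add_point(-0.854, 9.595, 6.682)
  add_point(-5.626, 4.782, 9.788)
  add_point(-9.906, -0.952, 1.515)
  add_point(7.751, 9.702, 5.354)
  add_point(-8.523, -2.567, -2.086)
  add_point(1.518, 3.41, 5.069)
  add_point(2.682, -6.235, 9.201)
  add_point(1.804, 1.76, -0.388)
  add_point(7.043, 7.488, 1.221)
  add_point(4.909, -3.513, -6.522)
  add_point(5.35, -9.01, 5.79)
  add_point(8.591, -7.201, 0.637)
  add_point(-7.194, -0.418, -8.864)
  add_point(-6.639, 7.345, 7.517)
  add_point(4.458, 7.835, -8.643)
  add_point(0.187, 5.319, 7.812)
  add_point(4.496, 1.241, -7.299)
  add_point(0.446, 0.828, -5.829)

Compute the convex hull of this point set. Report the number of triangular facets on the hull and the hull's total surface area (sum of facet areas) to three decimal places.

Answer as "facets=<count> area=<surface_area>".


facets=22 area=1088.683

Points on the hull: [0, 1, 2, 3, 4, 5, 7, 10, 11, 12, 13, 14, 15] (13 of 19).

Per-facet area ½‖(b−a)×(c−a)‖:
  f1: (p5, p13, p3) → 9.9546
  f2: (p2, p7, p3) → 73.7665
  f3: (p2, p7, p4) → 98.6850
  f4: (p11, p4, p12) → 55.7583
  f5: (p11, p7, p4) → 43.2468
  f6: (p11, p5, p13) → 57.2449
  f7: (p11, p7, p3) → 38.7545
  f8: (p11, p5, p3) → 35.9689
  f9: (p0, p4, p12) → 92.4142
  f10: (p0, p15, p4) → 20.7747
  f11: (p10, p15, p13) → 69.8006
  f12: (p10, p11, p12) → 23.2481
  f13: (p10, p11, p13) → 81.8246
  f14: (p10, p0, p12) → 36.2960
  f15: (p10, p0, p15) → 11.2998
  f16: (p1, p15, p4) → 62.9327
  f17: (p1, p2, p4) → 23.0527
  f18: (p14, p2, p3) → 19.0702
  f19: (p14, p1, p2) → 11.1465
  f20: (p14, p13, p3) → 52.2672
  f21: (p14, p15, p13) → 124.0720
  f22: (p14, p1, p15) → 47.1044
Σ area = 1088.683

Euler characteristic 13−33+22 = 2 ✓


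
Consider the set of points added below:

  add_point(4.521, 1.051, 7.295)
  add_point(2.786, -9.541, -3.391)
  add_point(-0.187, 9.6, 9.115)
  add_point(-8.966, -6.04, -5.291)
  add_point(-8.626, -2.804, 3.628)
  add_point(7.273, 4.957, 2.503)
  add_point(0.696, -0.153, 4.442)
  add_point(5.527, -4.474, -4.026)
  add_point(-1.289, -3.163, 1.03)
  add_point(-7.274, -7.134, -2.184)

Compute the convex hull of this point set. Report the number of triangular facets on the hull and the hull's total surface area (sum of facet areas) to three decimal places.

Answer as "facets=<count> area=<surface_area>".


Hull vertices (8/10): indices [0, 1, 2, 3, 4, 5, 7, 9].

Facet areas (half cross-product norm):
  f1: (p2, p5, p3) → 115.6669
  f2: (p4, p2, p3) → 60.3052
  f3: (p7, p5, p3) → 81.3727
  f4: (p7, p1, p3) → 35.3419
  f5: (p9, p1, p3) → 17.5662
  f6: (p9, p4, p3) → 12.4866
  f7: (p9, p4, p1) → 35.1132
  f8: (p0, p4, p1) → 94.2985
  f9: (p0, p4, p2) → 69.5168
  f10: (p0, p2, p5) → 33.0769
  f11: (p0, p7, p5) → 38.9150
  f12: (p0, p7, p1) → 35.4922
Σ area = 629.152

Euler characteristic 8−18+12 = 2 ✓

facets=12 area=629.152


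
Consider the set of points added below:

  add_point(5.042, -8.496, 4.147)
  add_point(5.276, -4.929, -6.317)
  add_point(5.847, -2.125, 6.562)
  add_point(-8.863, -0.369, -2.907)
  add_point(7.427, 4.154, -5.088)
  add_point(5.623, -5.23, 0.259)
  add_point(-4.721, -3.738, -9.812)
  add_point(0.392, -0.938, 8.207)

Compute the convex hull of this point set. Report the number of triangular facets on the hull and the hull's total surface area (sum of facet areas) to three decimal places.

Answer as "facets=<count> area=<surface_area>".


facets=12 area=576.900

8 of the 8 inputs are extreme points: [0, 1, 2, 3, 4, 5, 6, 7].

Triangle areas on the boundary:
  f1: (p7, p4, p3) → 106.6681
  f2: (p7, p0, p3) → 70.6145
  f3: (p6, p4, p3) → 66.3498
  f4: (p6, p0, p3) → 74.5619
  f5: (p2, p0, p4) → 45.2467
  f6: (p2, p7, p4) → 37.4295
  f7: (p2, p7, p0) → 19.6425
  f8: (p1, p6, p4) → 49.6047
  f9: (p1, p6, p0) → 55.6917
  f10: (p5, p0, p4) → 9.7119
  f11: (p5, p1, p4) → 30.8813
  f12: (p5, p1, p0) → 10.4977
Σ area = 576.900

Euler: V−E+F = 8−18+12 = 2.


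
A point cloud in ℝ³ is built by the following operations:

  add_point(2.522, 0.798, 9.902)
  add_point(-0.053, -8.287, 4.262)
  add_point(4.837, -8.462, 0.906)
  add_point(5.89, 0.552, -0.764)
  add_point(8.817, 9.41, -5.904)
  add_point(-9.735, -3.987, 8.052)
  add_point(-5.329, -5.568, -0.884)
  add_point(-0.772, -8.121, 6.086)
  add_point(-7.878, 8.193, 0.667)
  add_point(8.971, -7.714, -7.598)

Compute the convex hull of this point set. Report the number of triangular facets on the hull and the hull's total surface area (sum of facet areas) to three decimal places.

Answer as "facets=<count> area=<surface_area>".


Points on the hull: [0, 1, 2, 4, 5, 6, 7, 8, 9] (9 of 10).

Area of each hull facet:
  f1: (p0, p4, p9) → 152.7606
  f2: (p8, p4, p9) → 154.6856
  f3: (p8, p0, p5) → 89.2883
  f4: (p8, p0, p4) → 131.7542
  f5: (p7, p0, p5) → 51.0172
  f6: (p6, p8, p5) → 67.0486
  f7: (p6, p8, p9) → 105.5441
  f8: (p6, p7, p5) → 39.5710
  f9: (p2, p0, p9) → 47.9935
  f10: (p2, p7, p0) → 39.0895
  f11: (p1, p6, p7) → 7.2883
  f12: (p1, p2, p7) → 3.2734
  f13: (p1, p6, p9) → 58.0976
  f14: (p1, p2, p9) → 14.1693
Σ area = 961.581

Euler characteristic 9−21+14 = 2 ✓

facets=14 area=961.581


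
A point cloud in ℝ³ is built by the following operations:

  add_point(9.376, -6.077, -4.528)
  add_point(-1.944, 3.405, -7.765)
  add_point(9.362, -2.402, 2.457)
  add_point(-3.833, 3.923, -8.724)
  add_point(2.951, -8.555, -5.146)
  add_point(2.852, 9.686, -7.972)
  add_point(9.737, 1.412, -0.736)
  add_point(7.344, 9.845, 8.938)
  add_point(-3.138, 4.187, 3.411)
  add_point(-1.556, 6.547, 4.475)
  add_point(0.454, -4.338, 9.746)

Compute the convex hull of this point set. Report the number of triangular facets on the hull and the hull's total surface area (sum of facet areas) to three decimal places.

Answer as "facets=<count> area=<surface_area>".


facets=16 area=882.278

Hull vertices (10/11): indices [0, 2, 3, 4, 5, 6, 7, 8, 9, 10].

Triangle areas on the boundary:
  f1: (p10, p4, p3) → 114.5242
  f2: (p5, p7, p6) → 84.2700
  f3: (p2, p7, p6) → 32.5597
  f4: (p2, p7, p10) → 79.0366
  f5: (p9, p7, p10) → 64.2342
  f6: (p9, p5, p3) → 56.9988
  f7: (p9, p5, p7) → 71.1137
  f8: (p0, p5, p6) → 52.0794
  f9: (p0, p2, p6) → 19.2440
  f10: (p0, p4, p3) → 50.0839
  f11: (p0, p5, p3) → 73.7811
  f12: (p0, p10, p4) → 54.1675
  f13: (p0, p2, p10) → 40.4886
  f14: (p8, p10, p3) → 56.1999
  f15: (p8, p9, p3) → 16.9289
  f16: (p8, p9, p10) → 16.5670
Σ area = 882.278

Check V−E+F: 10 − 24 + 16 = 2.


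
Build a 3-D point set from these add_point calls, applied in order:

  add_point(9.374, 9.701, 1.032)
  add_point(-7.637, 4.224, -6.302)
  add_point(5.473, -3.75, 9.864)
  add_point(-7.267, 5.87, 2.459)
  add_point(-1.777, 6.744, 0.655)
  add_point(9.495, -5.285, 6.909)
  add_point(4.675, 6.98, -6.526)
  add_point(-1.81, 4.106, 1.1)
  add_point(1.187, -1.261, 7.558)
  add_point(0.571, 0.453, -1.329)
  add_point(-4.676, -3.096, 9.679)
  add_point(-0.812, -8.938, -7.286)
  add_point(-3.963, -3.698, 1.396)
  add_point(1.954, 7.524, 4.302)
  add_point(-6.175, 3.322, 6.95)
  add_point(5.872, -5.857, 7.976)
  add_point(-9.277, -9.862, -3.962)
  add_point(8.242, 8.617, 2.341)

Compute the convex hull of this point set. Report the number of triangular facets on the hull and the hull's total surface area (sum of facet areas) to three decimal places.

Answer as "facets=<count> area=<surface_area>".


Points on the hull: [0, 1, 2, 3, 5, 6, 10, 11, 13, 14, 15, 16, 17] (13 of 18).

Area of each hull facet:
  f1: (p6, p0, p5) → 74.8754
  f2: (p6, p11, p5) → 137.3494
  f3: (p2, p0, p5) → 41.9157
  f4: (p3, p14, p16) → 44.9240
  f5: (p13, p2, p14) → 59.8827
  f6: (p13, p3, p0) → 22.7513
  f7: (p13, p3, p14) → 24.1838
  f8: (p15, p2, p5) → 5.3393
  f9: (p15, p11, p16) → 77.3206
  f10: (p15, p11, p5) → 31.9972
  f11: (p10, p14, p16) → 56.7334
  f12: (p10, p2, p14) → 34.8861
  f13: (p10, p15, p16) → 87.7076
  f14: (p10, p15, p2) → 14.3074
  f15: (p1, p6, p0) → 49.3407
  f16: (p1, p3, p0) → 76.4425
  f17: (p1, p3, p16) → 64.0961
  f18: (p1, p11, p16) → 63.3625
  f19: (p1, p6, p11) → 90.6291
  f20: (p17, p2, p0) → 7.2356
  f21: (p17, p13, p0) → 4.1152
  f22: (p17, p13, p2) → 43.5777
Σ area = 1112.973

Euler characteristic 13−33+22 = 2 ✓

facets=22 area=1112.973


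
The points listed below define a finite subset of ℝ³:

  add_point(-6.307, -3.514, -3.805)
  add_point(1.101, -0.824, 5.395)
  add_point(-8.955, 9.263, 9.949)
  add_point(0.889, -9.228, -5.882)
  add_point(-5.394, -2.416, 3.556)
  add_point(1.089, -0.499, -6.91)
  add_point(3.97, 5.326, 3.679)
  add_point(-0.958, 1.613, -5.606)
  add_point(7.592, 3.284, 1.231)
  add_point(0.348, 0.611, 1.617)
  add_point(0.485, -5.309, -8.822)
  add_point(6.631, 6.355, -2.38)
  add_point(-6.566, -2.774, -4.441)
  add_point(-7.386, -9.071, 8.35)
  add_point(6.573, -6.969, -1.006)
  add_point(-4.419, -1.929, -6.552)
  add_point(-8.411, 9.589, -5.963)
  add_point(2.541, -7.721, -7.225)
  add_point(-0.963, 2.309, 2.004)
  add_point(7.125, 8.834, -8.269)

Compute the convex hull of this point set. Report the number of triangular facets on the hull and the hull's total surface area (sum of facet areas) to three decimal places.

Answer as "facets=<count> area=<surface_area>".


facets=26 area=1196.194

Extreme-point indices: [0, 1, 2, 3, 6, 8, 10, 11, 12, 13, 14, 15, 16, 17, 19] — 15 of 20 on the boundary.

Per-facet area ½‖(b−a)×(c−a)‖:
  f1: (p13, p16, p2) → 146.7155
  f2: (p19, p16, p2) → 123.1731
  f3: (p1, p13, p2) → 90.8619
  f4: (p14, p13, p3) → 63.3810
  f5: (p14, p19, p8) → 55.3259
  f6: (p14, p1, p8) → 41.6337
  f7: (p14, p1, p13) → 63.1523
  f8: (p12, p13, p16) → 76.0890
  f9: (p11, p19, p8) → 6.2054
  f10: (p10, p19, p16) → 114.1441
  f11: (p10, p12, p3) → 21.3337
  f12: (p6, p1, p2) → 50.7762
  f13: (p6, p1, p8) → 16.8568
  f14: (p6, p11, p8) → 11.6599
  f15: (p6, p19, p2) → 80.9811
  f16: (p6, p11, p19) → 8.3378
  f17: (p0, p13, p3) → 63.1545
  f18: (p0, p12, p3) → 4.1135
  f19: (p0, p12, p13) → 3.5188
  f20: (p15, p12, p16) → 19.0833
  f21: (p15, p10, p16) → 24.8487
  f22: (p15, p10, p12) → 7.7775
  f23: (p17, p14, p3) → 9.7120
  f24: (p17, p10, p3) → 4.4726
  f25: (p17, p14, p19) → 62.9281
  f26: (p17, p10, p19) → 25.9579
Σ area = 1196.194

Check V−E+F: 15 − 39 + 26 = 2.


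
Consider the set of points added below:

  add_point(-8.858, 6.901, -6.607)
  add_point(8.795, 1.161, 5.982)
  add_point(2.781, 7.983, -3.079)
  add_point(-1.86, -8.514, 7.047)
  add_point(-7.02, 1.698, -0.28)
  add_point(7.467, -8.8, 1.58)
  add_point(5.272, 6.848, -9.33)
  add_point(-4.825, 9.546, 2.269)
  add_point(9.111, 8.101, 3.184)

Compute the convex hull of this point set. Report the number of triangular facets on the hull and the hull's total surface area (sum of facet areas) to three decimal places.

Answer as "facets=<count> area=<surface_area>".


Hull vertices (9/9): indices [0, 1, 2, 3, 4, 5, 6, 7, 8].

Triangle areas on the boundary:
  f1: (p3, p5, p0) → 117.5816
  f2: (p6, p5, p0) → 138.1530
  f3: (p6, p5, p8) → 109.5905
  f4: (p7, p6, p0) → 70.8220
  f5: (p1, p5, p8) → 29.4784
  f6: (p1, p3, p5) → 58.8789
  f7: (p1, p7, p8) → 52.4187
  f8: (p1, p7, p3) → 114.6124
  f9: (p4, p3, p0) → 16.8434
  f10: (p4, p7, p0) → 34.3190
  f11: (p4, p7, p3) → 52.3070
  f12: (p2, p6, p8) → 28.0189
  f13: (p2, p7, p8) → 41.3546
  f14: (p2, p7, p6) → 17.3737
Σ area = 881.752

Check V−E+F: 9 − 21 + 14 = 2.

facets=14 area=881.752


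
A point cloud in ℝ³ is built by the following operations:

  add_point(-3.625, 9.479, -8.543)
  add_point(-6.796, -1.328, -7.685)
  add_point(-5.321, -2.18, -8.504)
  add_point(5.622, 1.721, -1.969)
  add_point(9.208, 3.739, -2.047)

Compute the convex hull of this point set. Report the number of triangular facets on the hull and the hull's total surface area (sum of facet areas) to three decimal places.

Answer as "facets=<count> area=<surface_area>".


facets=6 area=223.896

Points on the hull: [0, 1, 2, 3, 4] (5 of 5).

Area of each hull facet:
  f1: (p2, p0, p1) → 10.5013
  f2: (p2, p0, p4) → 88.3585
  f3: (p3, p0, p1) → 71.5588
  f4: (p3, p0, p4) → 26.9770
  f5: (p3, p2, p1) → 12.0309
  f6: (p3, p2, p4) → 14.4694
Σ area = 223.896

Euler: V−E+F = 5−9+6 = 2.


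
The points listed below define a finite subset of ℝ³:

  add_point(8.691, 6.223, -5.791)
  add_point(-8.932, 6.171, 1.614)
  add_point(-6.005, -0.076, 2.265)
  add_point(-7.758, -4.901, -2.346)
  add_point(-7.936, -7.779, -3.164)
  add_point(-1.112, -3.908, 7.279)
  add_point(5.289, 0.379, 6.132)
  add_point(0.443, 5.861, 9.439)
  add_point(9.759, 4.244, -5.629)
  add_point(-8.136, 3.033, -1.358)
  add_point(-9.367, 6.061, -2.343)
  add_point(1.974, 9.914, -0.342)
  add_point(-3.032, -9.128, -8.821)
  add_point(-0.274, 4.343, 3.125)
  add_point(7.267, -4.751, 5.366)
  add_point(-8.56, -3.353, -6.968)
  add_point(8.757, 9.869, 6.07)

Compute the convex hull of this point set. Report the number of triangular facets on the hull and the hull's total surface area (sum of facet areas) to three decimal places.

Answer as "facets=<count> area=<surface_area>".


Extreme-point indices: [0, 1, 4, 5, 7, 8, 10, 11, 12, 14, 15, 16] — 12 of 17 on the boundary.

Per-facet area ½‖(b−a)×(c−a)‖:
  f1: (p14, p12, p8) → 122.1097
  f2: (p0, p12, p8) → 20.2577
  f3: (p4, p14, p12) → 66.3767
  f4: (p15, p0, p10) → 95.6097
  f5: (p15, p0, p12) → 78.8586
  f6: (p15, p4, p10) → 28.3211
  f7: (p15, p4, p12) → 21.4339
  f8: (p11, p0, p10) → 51.0751
  f9: (p16, p0, p8) → 13.7427
  f10: (p16, p11, p0) → 43.5555
  f11: (p16, p14, p8) → 84.8158
  f12: (p16, p14, p7) → 63.6173
  f13: (p1, p4, p10) → 27.6754
  f14: (p1, p11, p10) → 23.2513
  f15: (p1, p16, p7) → 54.4770
  f16: (p1, p16, p11) → 45.1754
  f17: (p5, p1, p7) → 60.1827
  f18: (p5, p1, p4) → 83.4211
  f19: (p5, p14, p7) → 43.7180
  f20: (p5, p4, p14) → 53.7862
Σ area = 1081.461

Check V−E+F: 12 − 30 + 20 = 2.

facets=20 area=1081.461


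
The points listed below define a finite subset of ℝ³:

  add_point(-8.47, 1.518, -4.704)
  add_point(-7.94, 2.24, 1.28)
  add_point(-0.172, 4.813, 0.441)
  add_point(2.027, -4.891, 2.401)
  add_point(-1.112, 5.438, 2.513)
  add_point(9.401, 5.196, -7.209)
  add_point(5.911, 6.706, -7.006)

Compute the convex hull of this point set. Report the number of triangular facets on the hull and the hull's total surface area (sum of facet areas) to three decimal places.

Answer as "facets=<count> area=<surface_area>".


Points on the hull: [0, 1, 3, 4, 5, 6] (6 of 7).

Triangle areas on the boundary:
  f1: (p3, p5, p0) → 108.4500
  f2: (p4, p3, p5) → 75.1106
  f3: (p1, p3, p0) → 37.0736
  f4: (p1, p4, p0) → 22.1352
  f5: (p1, p4, p3) → 40.8209
  f6: (p6, p5, p0) → 20.2016
  f7: (p6, p4, p0) → 65.3166
  f8: (p6, p4, p5) → 19.0456
Σ area = 388.154

Euler characteristic 6−12+8 = 2 ✓

facets=8 area=388.154


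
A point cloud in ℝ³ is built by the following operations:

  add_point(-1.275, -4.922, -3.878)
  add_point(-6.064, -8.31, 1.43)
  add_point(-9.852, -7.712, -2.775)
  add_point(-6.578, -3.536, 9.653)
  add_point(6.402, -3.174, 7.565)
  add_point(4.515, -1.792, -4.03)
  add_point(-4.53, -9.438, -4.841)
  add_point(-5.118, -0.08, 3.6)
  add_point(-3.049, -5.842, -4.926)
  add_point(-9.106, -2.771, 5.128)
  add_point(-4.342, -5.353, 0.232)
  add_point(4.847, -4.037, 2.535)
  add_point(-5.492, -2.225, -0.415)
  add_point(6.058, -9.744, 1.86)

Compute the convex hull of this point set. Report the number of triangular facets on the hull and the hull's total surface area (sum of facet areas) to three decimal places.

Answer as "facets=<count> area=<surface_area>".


facets=18 area=560.840

Hull vertices (11/14): indices [1, 2, 3, 4, 5, 6, 7, 8, 9, 12, 13].

Per-facet area ½‖(b−a)×(c−a)‖:
  f1: (p3, p13, p4) → 57.2074
  f2: (p5, p13, p4) → 42.6565
  f3: (p1, p3, p2) → 22.6394
  f4: (p1, p3, p13) → 57.9568
  f5: (p6, p5, p13) → 55.6029
  f6: (p6, p1, p2) → 15.7777
  f7: (p6, p1, p13) → 39.0538
  f8: (p8, p6, p2) → 11.5632
  f9: (p8, p6, p5) → 10.7950
  f10: (p8, p12, p2) → 20.9820
  f11: (p8, p12, p5) → 27.0744
  f12: (p7, p5, p4) → 65.0477
  f13: (p7, p12, p5) → 23.8153
  f14: (p7, p3, p4) → 43.8566
  f15: (p9, p12, p2) → 24.3856
  f16: (p9, p7, p12) → 11.5139
  f17: (p9, p3, p2) → 17.6992
  f18: (p9, p7, p3) → 13.2122
Σ area = 560.840

Euler characteristic 11−27+18 = 2 ✓


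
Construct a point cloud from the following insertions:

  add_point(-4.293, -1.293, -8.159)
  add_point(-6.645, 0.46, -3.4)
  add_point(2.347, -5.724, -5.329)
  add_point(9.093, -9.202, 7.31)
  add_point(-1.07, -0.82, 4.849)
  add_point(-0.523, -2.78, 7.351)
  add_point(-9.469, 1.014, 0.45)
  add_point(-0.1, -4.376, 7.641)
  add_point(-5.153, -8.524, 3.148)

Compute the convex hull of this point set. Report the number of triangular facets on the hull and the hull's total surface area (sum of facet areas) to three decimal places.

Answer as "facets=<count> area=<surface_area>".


9 of the 9 inputs are extreme points: [0, 1, 2, 3, 4, 5, 6, 7, 8].

Facet areas (half cross-product norm):
  f1: (p8, p0, p6) → 54.7039
  f2: (p8, p7, p6) → 42.7875
  f3: (p8, p7, p3) → 39.2684
  f4: (p2, p8, p3) → 79.3015
  f5: (p2, p8, p0) → 48.9191
  f6: (p2, p4, p3) → 74.9039
  f7: (p2, p4, p0) → 49.3703
  f8: (p1, p0, p6) → 3.5156
  f9: (p1, p4, p6) → 22.8793
  f10: (p1, p4, p0) → 25.3868
  f11: (p5, p7, p3) → 6.5407
  f12: (p5, p4, p3) → 16.4000
  f13: (p5, p7, p6) → 8.0466
  f14: (p5, p4, p6) → 12.2628
Σ area = 484.287

Euler characteristic 9−21+14 = 2 ✓

facets=14 area=484.287


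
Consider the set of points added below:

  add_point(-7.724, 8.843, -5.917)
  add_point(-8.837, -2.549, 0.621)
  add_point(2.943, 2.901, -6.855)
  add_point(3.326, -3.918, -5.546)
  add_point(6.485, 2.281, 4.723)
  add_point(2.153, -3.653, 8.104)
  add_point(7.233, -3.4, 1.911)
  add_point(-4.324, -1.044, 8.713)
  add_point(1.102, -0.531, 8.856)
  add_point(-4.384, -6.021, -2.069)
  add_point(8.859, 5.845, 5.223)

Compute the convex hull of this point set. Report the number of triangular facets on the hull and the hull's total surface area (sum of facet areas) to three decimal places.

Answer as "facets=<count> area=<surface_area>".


facets=16 area=743.397

Hull vertices (10/11): indices [0, 1, 2, 3, 5, 6, 7, 8, 9, 10].

Triangle areas on the boundary:
  f1: (p2, p0, p10) → 82.5394
  f2: (p6, p2, p10) → 56.7372
  f3: (p7, p0, p1) → 59.9288
  f4: (p7, p0, p10) → 132.2421
  f5: (p3, p6, p2) → 29.0713
  f6: (p3, p2, p0) → 36.6436
  f7: (p5, p6, p10) → 39.5766
  f8: (p9, p0, p1) → 40.3369
  f9: (p9, p3, p0) → 67.8177
  f10: (p9, p7, p1) → 29.1522
  f11: (p9, p5, p7) → 40.5009
  f12: (p9, p3, p6) → 36.6592
  f13: (p9, p5, p6) → 47.1666
  f14: (p8, p7, p10) → 18.5651
  f15: (p8, p5, p10) → 17.4672
  f16: (p8, p5, p7) → 8.9920
Σ area = 743.397

Euler characteristic 10−24+16 = 2 ✓


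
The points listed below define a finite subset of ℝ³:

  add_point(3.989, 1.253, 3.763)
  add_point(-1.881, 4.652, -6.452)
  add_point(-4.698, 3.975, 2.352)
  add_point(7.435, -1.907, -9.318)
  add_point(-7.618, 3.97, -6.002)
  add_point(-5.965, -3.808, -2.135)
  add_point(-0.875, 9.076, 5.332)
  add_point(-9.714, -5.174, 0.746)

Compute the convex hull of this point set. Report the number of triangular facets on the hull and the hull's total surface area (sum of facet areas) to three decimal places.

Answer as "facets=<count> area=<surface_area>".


facets=12 area=541.688

8 of the 8 inputs are extreme points: [0, 1, 2, 3, 4, 5, 6, 7].

Facet areas (half cross-product norm):
  f1: (p0, p3, p7) → 107.0104
  f2: (p0, p6, p7) → 71.8721
  f3: (p0, p6, p3) → 57.0210
  f4: (p5, p3, p7) → 8.3676
  f5: (p5, p4, p7) → 20.3182
  f6: (p5, p4, p3) → 66.9671
  f7: (p2, p6, p7) → 11.5053
  f8: (p2, p4, p7) → 44.5468
  f9: (p2, p4, p6) → 25.3764
  f10: (p1, p6, p3) → 69.1984
  f11: (p1, p4, p3) → 22.9597
  f12: (p1, p4, p6) → 36.5451
Σ area = 541.688

Euler: V−E+F = 8−18+12 = 2.


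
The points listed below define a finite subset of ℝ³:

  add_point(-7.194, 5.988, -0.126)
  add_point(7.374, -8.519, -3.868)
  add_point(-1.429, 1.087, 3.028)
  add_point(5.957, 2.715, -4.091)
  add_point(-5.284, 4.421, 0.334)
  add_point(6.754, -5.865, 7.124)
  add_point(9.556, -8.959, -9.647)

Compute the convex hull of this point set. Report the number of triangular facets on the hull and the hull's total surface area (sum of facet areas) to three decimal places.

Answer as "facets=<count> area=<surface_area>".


6 of the 7 inputs are extreme points: [0, 1, 2, 3, 5, 6].

Area of each hull facet:
  f1: (p1, p6, p0) → 57.3846
  f2: (p1, p5, p6) → 11.7998
  f3: (p3, p6, p0) → 78.0041
  f4: (p3, p5, p6) → 92.6926
  f5: (p2, p1, p0) → 46.9489
  f6: (p2, p1, p5) → 64.1793
  f7: (p2, p3, p0) → 42.1381
  f8: (p2, p3, p5) → 58.8421
Σ area = 451.989

Euler characteristic 6−12+8 = 2 ✓

facets=8 area=451.989


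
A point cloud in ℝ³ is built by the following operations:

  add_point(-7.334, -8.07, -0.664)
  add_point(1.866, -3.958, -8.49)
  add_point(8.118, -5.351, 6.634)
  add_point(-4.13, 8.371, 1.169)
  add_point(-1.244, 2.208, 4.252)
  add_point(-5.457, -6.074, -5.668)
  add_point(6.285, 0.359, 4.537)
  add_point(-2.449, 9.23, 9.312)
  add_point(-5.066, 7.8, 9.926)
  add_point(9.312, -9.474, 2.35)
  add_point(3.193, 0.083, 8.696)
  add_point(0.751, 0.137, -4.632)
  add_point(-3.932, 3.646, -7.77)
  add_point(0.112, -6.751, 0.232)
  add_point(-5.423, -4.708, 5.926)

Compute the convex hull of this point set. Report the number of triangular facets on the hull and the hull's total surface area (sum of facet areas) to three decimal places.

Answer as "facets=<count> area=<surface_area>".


Points on the hull: [0, 1, 2, 3, 5, 6, 7, 8, 9, 10, 12, 14] (12 of 15).

Triangle areas on the boundary:
  f1: (p14, p9, p0) → 60.4529
  f2: (p5, p9, p0) → 47.9578
  f3: (p5, p1, p9) → 57.6325
  f4: (p5, p12, p0) → 23.5576
  f5: (p5, p12, p1) → 36.2929
  f6: (p6, p1, p9) → 70.1491
  f7: (p6, p12, p1) → 68.6286
  f8: (p2, p14, p9) → 40.3977
  f9: (p2, p6, p9) → 17.3487
  f10: (p2, p6, p7) → 31.4888
  f11: (p3, p6, p7) → 53.4068
  f12: (p3, p6, p12) → 68.4147
  f13: (p3, p12, p0) → 71.2528
  f14: (p10, p2, p7) → 11.4206
  f15: (p10, p2, p14) → 38.6378
  f16: (p8, p10, p7) → 16.3555
  f17: (p8, p10, p14) → 56.1443
  f18: (p8, p14, p0) → 36.4061
  f19: (p8, p3, p0) → 74.3324
  f20: (p8, p3, p7) → 12.7216
Σ area = 893.000

Euler: V−E+F = 12−30+20 = 2.

facets=20 area=893.000


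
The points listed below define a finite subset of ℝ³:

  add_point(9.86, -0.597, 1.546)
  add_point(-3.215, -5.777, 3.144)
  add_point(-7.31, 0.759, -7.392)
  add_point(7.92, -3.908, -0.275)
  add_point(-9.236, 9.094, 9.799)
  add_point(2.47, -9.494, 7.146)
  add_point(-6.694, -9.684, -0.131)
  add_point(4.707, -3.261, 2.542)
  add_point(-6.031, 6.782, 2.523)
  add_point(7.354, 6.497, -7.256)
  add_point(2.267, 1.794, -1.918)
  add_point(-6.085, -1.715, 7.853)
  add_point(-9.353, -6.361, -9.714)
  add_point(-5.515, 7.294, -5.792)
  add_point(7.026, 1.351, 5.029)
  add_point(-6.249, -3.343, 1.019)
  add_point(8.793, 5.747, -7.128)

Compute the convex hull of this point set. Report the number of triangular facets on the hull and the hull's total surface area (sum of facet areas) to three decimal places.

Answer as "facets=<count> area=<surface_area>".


Extreme-point indices: [0, 3, 4, 5, 6, 9, 11, 12, 13, 14, 16] — 11 of 17 on the boundary.

Triangle areas on the boundary:
  f1: (p6, p4, p12) → 111.4050
  f2: (p11, p6, p4) → 40.9567
  f3: (p13, p4, p12) → 113.1811
  f4: (p13, p9, p12) → 94.0675
  f5: (p13, p9, p4) → 98.2397
  f6: (p16, p9, p4) → 15.4844
  f7: (p16, p3, p0) → 22.8818
  f8: (p16, p9, p12) → 15.6299
  f9: (p16, p3, p12) → 117.0313
  f10: (p14, p16, p0) → 25.3677
  f11: (p14, p16, p4) → 118.6640
  f12: (p5, p11, p6) → 57.5103
  f13: (p5, p6, p12) → 39.7570
  f14: (p5, p3, p12) → 105.1249
  f15: (p5, p3, p0) → 21.5090
  f16: (p5, p14, p0) → 29.2476
  f17: (p5, p11, p4) → 34.9378
  f18: (p5, p14, p4) → 111.3471
Σ area = 1172.343

Euler: V−E+F = 11−27+18 = 2.

facets=18 area=1172.343


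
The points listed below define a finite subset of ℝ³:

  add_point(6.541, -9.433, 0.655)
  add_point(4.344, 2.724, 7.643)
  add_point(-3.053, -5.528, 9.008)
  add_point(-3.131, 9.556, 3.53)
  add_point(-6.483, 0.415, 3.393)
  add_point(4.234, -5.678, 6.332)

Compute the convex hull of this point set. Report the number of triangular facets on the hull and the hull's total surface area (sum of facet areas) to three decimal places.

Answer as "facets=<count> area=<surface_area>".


6 of the 6 inputs are extreme points: [0, 1, 2, 3, 4, 5].

Triangle areas on the boundary:
  f1: (p3, p0, p4) → 77.1427
  f2: (p2, p0, p4) → 58.8106
  f3: (p2, p3, p4) → 37.6979
  f4: (p1, p3, p0) → 69.0350
  f5: (p1, p2, p3) → 60.9299
  f6: (p5, p2, p0) → 22.6559
  f7: (p5, p1, p0) → 23.6376
  f8: (p5, p1, p2) → 32.9555
Σ area = 382.865

Euler: V−E+F = 6−12+8 = 2.

facets=8 area=382.865


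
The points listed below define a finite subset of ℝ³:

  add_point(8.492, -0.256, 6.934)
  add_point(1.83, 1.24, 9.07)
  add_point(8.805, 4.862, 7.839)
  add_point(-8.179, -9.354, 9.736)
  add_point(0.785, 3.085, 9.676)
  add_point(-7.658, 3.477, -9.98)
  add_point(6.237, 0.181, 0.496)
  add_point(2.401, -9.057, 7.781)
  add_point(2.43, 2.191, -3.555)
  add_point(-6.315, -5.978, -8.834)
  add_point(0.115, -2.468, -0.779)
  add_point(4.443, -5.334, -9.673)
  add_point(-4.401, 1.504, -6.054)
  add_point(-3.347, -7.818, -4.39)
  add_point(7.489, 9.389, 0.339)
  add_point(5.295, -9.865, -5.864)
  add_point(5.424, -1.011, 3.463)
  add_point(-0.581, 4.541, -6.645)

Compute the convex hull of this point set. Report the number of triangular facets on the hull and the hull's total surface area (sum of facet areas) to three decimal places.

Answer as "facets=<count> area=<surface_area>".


Hull vertices (12/18): indices [0, 2, 3, 4, 5, 7, 9, 11, 13, 14, 15, 17].

Triangle areas on the boundary:
  f1: (p9, p5, p3) → 87.6193
  f2: (p4, p5, p3) → 160.2914
  f3: (p7, p15, p3) → 69.5695
  f4: (p7, p4, p3) → 66.1474
  f5: (p7, p4, p2) → 52.1027
  f6: (p11, p9, p5) → 51.8552
  f7: (p11, p9, p15) → 32.2872
  f8: (p13, p15, p3) → 60.6699
  f9: (p13, p9, p3) → 33.7924
  f10: (p13, p9, p15) → 22.7273
  f11: (p14, p4, p2) → 36.8553
  f12: (p14, p4, p5) → 124.4335
  f13: (p14, p11, p15) → 52.4272
  f14: (p0, p7, p2) → 15.7504
  f15: (p0, p7, p15) → 74.1892
  f16: (p0, p14, p2) → 21.6363
  f17: (p0, p14, p15) → 95.6600
  f18: (p17, p11, p5) → 44.7227
  f19: (p17, p14, p5) → 17.6409
  f20: (p17, p14, p11) → 65.7953
Σ area = 1186.173

Check V−E+F: 12 − 30 + 20 = 2.

facets=20 area=1186.173


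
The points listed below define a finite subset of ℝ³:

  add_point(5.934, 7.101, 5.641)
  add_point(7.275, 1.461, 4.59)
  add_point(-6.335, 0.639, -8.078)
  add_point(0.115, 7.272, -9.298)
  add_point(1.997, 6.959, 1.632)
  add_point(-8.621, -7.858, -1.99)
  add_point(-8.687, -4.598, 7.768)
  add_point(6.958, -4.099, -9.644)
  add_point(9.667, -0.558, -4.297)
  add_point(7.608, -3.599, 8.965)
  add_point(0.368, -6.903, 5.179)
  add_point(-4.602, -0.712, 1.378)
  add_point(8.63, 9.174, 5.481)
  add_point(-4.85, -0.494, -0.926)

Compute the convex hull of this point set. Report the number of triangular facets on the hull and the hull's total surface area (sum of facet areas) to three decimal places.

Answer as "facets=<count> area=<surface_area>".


facets=16 area=1051.150

Extreme-point indices: [2, 3, 4, 5, 6, 7, 8, 9, 10, 12] — 10 of 14 on the boundary.

Facet areas (half cross-product norm):
  f1: (p9, p12, p6) → 107.9495
  f2: (p9, p12, p8) → 80.3060
  f3: (p3, p12, p8) → 90.2772
  f4: (p10, p9, p6) → 35.2986
  f5: (p4, p12, p6) → 56.7358
  f6: (p4, p3, p6) → 90.2379
  f7: (p4, p3, p12) → 35.1536
  f8: (p5, p10, p6) → 47.0026
  f9: (p2, p3, p6) → 70.6106
  f10: (p2, p5, p6) → 52.6872
  f11: (p7, p5, p10) → 92.3405
  f12: (p7, p9, p8) → 39.3726
  f13: (p7, p10, p9) → 72.5399
  f14: (p7, p2, p5) → 75.9627
  f15: (p7, p3, p8) → 44.6833
  f16: (p7, p2, p3) → 59.9921
Σ area = 1051.150

Check V−E+F: 10 − 24 + 16 = 2.


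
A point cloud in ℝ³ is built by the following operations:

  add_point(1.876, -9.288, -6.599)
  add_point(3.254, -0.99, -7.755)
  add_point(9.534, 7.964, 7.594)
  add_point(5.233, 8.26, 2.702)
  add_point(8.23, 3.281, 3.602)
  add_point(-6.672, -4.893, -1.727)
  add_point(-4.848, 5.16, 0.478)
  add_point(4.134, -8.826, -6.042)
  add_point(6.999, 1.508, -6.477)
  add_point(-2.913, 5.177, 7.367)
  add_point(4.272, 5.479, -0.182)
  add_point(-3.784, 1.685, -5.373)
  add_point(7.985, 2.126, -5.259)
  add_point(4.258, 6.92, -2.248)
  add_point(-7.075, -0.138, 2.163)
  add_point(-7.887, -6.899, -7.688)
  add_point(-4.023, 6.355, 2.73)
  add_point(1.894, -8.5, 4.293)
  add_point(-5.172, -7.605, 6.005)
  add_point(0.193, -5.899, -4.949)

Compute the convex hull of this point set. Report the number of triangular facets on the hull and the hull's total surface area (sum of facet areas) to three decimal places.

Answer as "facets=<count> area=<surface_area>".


Points on the hull: [0, 1, 2, 3, 4, 6, 7, 8, 9, 11, 12, 13, 14, 15, 16, 17, 18] (17 of 20).

Triangle areas on the boundary:
  f1: (p1, p0, p15) → 42.7501
  f2: (p18, p0, p15) → 67.2875
  f3: (p17, p18, p2) → 65.4473
  f4: (p17, p18, p0) → 38.8258
  f5: (p9, p18, p2) → 76.8431
  f6: (p7, p1, p0) → 9.5605
  f7: (p7, p17, p0) → 12.5361
  f8: (p13, p12, p2) → 37.2641
  f9: (p13, p3, p2) → 9.6679
  f10: (p14, p9, p18) → 36.2208
  f11: (p14, p18, p15) → 51.2576
  f12: (p14, p6, p15) → 34.2842
  f13: (p4, p17, p2) → 29.2298
  f14: (p4, p7, p17) → 70.3152
  f15: (p4, p12, p2) → 19.1867
  f16: (p4, p7, p12) → 50.9844
  f17: (p16, p14, p6) → 7.7202
  f18: (p16, p14, p9) → 17.6545
  f19: (p16, p13, p6) → 12.8344
  f20: (p16, p13, p3) → 23.9925
  f21: (p16, p9, p2) → 30.7875
  f22: (p16, p3, p2) → 23.8089
  f23: (p8, p13, p12) → 5.5142
  f24: (p8, p7, p1) → 17.5166
  f25: (p8, p7, p12) → 7.9293
  f26: (p11, p1, p15) → 38.6624
  f27: (p11, p6, p15) → 27.5090
  f28: (p11, p13, p6) → 31.8285
  f29: (p11, p8, p1) → 16.5004
  f30: (p11, p8, p13) → 36.0180
Σ area = 949.937

Euler: V−E+F = 17−45+30 = 2.

facets=30 area=949.937


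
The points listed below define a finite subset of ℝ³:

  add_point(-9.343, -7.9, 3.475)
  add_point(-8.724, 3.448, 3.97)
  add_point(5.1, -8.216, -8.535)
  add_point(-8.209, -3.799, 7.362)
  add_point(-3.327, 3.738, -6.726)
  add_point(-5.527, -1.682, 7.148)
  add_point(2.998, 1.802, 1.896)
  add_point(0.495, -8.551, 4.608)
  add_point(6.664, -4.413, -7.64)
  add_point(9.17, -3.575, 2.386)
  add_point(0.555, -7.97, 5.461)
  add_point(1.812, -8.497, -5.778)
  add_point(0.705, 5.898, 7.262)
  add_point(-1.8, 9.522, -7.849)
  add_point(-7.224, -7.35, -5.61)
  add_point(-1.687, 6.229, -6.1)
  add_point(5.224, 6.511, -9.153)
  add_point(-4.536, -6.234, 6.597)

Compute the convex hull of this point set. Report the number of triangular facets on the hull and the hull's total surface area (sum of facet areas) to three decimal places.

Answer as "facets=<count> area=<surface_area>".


Points on the hull: [0, 1, 2, 3, 7, 8, 9, 10, 11, 12, 13, 14, 16, 17] (14 of 18).

Facet areas (half cross-product norm):
  f1: (p1, p3, p0) → 21.6842
  f2: (p14, p2, p13) → 109.5202
  f3: (p14, p1, p0) → 53.1310
  f4: (p14, p1, p13) → 104.7892
  f5: (p16, p2, p13) → 53.0069
  f6: (p17, p3, p0) → 12.1150
  f7: (p17, p10, p0) → 13.7077
  f8: (p11, p14, p0) → 41.3705
  f9: (p11, p14, p2) → 12.6839
  f10: (p7, p2, p9) → 61.9508
  f11: (p7, p10, p9) → 5.2410
  f12: (p7, p11, p2) → 15.3221
  f13: (p7, p10, p0) → 5.0960
  f14: (p7, p11, p0) → 51.9476
  f15: (p12, p1, p3) → 41.2171
  f16: (p12, p10, p9) → 65.0542
  f17: (p12, p1, p13) → 74.2296
  f18: (p12, p17, p3) → 29.0956
  f19: (p12, p17, p10) → 36.2910
  f20: (p12, p16, p9) → 101.3560
  f21: (p12, p16, p13) → 60.8546
  f22: (p8, p2, p9) → 20.2813
  f23: (p8, p16, p9) → 57.4568
  f24: (p8, p16, p2) → 13.7057
Σ area = 1061.108

Euler: V−E+F = 14−36+24 = 2.

facets=24 area=1061.108


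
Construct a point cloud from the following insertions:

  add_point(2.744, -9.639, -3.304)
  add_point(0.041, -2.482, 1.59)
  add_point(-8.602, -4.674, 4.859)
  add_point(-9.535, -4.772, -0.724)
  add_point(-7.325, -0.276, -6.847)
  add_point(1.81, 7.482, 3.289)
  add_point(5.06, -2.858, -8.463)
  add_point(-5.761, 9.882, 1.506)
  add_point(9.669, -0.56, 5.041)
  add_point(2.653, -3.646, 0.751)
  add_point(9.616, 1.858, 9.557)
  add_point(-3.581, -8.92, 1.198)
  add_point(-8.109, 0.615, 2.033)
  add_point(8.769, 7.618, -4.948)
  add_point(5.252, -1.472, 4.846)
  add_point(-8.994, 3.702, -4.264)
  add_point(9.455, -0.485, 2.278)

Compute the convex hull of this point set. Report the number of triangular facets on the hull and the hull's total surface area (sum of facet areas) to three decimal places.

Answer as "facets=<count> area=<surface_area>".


Extreme-point indices: [0, 2, 3, 4, 5, 6, 7, 8, 10, 11, 12, 13, 15, 16] — 14 of 17 on the boundary.

Triangle areas on the boundary:
  f1: (p4, p13, p6) → 74.0358
  f2: (p5, p13, p7) → 39.6430
  f3: (p16, p13, p8) → 10.9571
  f4: (p16, p13, p6) → 56.6470
  f5: (p12, p2, p7) → 12.7465
  f6: (p0, p16, p8) → 15.5570
  f7: (p0, p16, p6) → 50.2243
  f8: (p0, p4, p3) → 52.1844
  f9: (p0, p4, p6) → 55.4548
  f10: (p15, p4, p3) → 19.8731
  f11: (p15, p12, p7) → 30.3698
  f12: (p15, p13, p7) → 72.6527
  f13: (p15, p4, p13) → 45.0717
  f14: (p15, p2, p3) → 24.3561
  f15: (p15, p12, p2) → 12.9819
  f16: (p10, p2, p7) → 136.4871
  f17: (p10, p5, p7) → 20.7272
  f18: (p10, p0, p8) → 20.8338
  f19: (p10, p13, p8) → 30.6413
  f20: (p10, p5, p13) → 61.9068
  f21: (p11, p10, p2) → 71.2395
  f22: (p11, p10, p0) → 71.4946
  f23: (p11, p2, p3) → 19.7096
  f24: (p11, p0, p3) → 24.5066
Σ area = 1030.301

Check V−E+F: 14 − 36 + 24 = 2.

facets=24 area=1030.301


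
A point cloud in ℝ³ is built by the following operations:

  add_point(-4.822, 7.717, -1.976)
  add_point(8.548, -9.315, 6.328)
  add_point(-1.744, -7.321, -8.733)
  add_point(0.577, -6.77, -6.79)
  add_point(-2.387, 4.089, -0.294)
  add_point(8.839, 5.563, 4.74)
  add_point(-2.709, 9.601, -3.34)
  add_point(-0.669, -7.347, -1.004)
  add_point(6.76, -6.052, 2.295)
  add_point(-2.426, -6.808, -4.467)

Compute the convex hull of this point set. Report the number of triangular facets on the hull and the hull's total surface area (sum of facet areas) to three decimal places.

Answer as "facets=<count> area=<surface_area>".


facets=16 area=615.510

Extreme-point indices: [0, 1, 2, 3, 4, 5, 6, 7, 8, 9] — 10 of 10 on the boundary.

Area of each hull facet:
  f1: (p7, p2, p1) → 32.5697
  f2: (p4, p5, p0) → 24.6888
  f3: (p4, p1, p5) → 92.3179
  f4: (p4, p7, p0) → 15.5259
  f5: (p4, p7, p1) → 67.1607
  f6: (p6, p5, p0) → 22.8541
  f7: (p6, p2, p0) → 25.5854
  f8: (p3, p2, p1) → 10.9319
  f9: (p3, p6, p5) → 119.0427
  f10: (p3, p6, p2) → 25.9146
  f11: (p9, p2, p0) → 30.9463
  f12: (p9, p7, p0) → 29.2175
  f13: (p9, p7, p2) → 5.3400
  f14: (p8, p1, p5) → 30.7431
  f15: (p8, p3, p5) → 62.7038
  f16: (p8, p3, p1) → 19.9680
Σ area = 615.510

Euler characteristic 10−24+16 = 2 ✓


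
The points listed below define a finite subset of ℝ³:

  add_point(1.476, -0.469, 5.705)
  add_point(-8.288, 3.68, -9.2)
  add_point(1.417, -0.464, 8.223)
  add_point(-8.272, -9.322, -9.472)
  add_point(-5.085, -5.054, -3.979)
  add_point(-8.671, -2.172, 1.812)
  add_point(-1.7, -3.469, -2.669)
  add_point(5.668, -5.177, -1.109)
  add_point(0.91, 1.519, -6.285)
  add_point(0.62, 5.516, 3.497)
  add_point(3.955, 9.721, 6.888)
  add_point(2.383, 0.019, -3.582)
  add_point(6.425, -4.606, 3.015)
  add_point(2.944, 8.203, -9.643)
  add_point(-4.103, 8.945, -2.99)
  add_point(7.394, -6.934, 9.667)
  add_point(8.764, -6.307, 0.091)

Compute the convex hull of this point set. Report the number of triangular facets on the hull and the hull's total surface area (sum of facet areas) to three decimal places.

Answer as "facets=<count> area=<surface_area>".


facets=14 area=1128.341

Extreme-point indices: [1, 2, 3, 5, 10, 13, 14, 15, 16] — 9 of 17 on the boundary.

Per-facet area ½‖(b−a)×(c−a)‖:
  f1: (p13, p10, p16) → 134.9576
  f2: (p3, p13, p16) → 166.1964
  f3: (p15, p10, p16) → 81.9408
  f4: (p15, p3, p5) → 121.2911
  f5: (p15, p3, p16) → 89.8868
  f6: (p14, p10, p5) → 82.6421
  f7: (p14, p13, p10) → 61.8849
  f8: (p2, p10, p5) → 61.5137
  f9: (p2, p15, p5) → 45.2556
  f10: (p2, p15, p10) → 39.2020
  f11: (p1, p3, p13) → 73.1548
  f12: (p1, p14, p13) → 43.7872
  f13: (p1, p3, p5) → 72.4293
  f14: (p1, p14, p5) → 54.1985
Σ area = 1128.341

Check V−E+F: 9 − 21 + 14 = 2.
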